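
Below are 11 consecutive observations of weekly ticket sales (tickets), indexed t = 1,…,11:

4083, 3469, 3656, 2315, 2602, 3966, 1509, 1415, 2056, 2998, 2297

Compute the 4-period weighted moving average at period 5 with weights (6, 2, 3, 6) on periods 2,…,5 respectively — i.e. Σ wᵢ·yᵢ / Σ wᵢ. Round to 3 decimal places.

2981.353

Weighted sum: 6·3469 + 2·3656 + 3·2315 + 6·2602 = 20814 + 7312 + 6945 + 15612 = 50683
Weight total: 6 + 2 + 3 + 6 = 17
WMA = 50683 / 17 = 2981.353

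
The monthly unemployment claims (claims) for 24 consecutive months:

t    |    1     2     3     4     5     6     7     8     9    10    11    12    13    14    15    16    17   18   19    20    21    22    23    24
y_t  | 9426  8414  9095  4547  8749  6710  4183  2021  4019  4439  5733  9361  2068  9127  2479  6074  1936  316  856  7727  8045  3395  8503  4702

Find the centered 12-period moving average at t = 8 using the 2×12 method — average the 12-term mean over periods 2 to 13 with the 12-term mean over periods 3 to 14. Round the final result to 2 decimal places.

5807.96

Sum over 2–13: 8414 + 9095 + 4547 + 8749 + 6710 + 4183 + 2021 + 4019 + 4439 + 5733 + 9361 + 2068 = 69339
Sum over 3–14: 9095 + 4547 + 8749 + 6710 + 4183 + 2021 + 4019 + 4439 + 5733 + 9361 + 2068 + 9127 = 70052
CMA at t=8 = (69339 + 70052) / (2·12) = 139391 / 24 = 5807.96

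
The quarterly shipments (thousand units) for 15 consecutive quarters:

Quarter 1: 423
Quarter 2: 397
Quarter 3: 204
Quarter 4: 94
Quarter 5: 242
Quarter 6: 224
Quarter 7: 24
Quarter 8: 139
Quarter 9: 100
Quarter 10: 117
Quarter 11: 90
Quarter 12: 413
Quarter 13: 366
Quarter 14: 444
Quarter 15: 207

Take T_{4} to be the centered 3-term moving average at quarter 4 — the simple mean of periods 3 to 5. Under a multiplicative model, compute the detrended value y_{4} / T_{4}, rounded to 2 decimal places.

Trend T_4 = (204 + 94 + 242) / 3 = 540/3 = 180.0000
Ratio to trend: 94 / 180.0000 = 0.52

0.52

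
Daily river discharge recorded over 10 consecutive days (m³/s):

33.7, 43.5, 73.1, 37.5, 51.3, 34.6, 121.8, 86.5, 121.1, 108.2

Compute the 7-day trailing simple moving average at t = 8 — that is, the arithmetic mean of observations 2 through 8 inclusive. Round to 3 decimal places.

64.043

Sum of periods 2–8: 43.5 + 73.1 + 37.5 + 51.3 + 34.6 + 121.8 + 86.5 = 448.3
Divide by 7: 448.3 / 7 = 64.043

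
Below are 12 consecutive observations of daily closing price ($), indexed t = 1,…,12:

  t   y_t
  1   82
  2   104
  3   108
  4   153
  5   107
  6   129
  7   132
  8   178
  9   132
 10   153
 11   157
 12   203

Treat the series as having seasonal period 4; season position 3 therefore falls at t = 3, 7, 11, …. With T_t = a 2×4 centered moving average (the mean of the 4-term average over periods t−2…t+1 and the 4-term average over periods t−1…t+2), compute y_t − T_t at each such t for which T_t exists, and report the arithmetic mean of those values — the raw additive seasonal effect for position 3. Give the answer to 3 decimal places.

Season position 3 occurs at t = 3, 7 (where T_t is defined).
t=3: T_3 = 114.87500; y_3 − T_3 = 108 − 114.87500 = -6.87500
t=7: T_7 = 139.62500; y_7 − T_7 = 132 − 139.62500 = -7.62500
Mean deviation: (-6.87500 + -7.62500) / 2 = -7.250

-7.250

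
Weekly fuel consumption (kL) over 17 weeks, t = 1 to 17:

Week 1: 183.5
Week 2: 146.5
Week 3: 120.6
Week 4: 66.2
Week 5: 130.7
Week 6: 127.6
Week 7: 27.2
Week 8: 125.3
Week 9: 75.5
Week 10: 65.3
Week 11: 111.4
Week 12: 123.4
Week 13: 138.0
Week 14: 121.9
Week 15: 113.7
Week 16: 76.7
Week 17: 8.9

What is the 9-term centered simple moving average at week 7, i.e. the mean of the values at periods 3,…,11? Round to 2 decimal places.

Sum of periods 3–11: 120.6 + 66.2 + 130.7 + 127.6 + 27.2 + 125.3 + 75.5 + 65.3 + 111.4 = 849.8
Divide by 9: 849.8 / 9 = 94.42

94.42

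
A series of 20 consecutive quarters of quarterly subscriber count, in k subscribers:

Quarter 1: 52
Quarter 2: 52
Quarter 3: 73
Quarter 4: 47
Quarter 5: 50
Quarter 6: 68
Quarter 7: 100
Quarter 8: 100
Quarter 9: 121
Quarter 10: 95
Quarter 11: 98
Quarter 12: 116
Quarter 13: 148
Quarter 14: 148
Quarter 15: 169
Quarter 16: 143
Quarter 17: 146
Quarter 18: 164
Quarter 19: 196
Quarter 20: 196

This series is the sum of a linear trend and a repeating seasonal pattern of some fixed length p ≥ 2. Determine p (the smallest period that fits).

6

First differences y_{t+1} − y_t: 0, 21, -26, 3, 18, 32, 0, 21, -26, 3, 18, 32, 0, 21, …
The difference pattern repeats every 6 terms and not for any smaller step, so p = 6.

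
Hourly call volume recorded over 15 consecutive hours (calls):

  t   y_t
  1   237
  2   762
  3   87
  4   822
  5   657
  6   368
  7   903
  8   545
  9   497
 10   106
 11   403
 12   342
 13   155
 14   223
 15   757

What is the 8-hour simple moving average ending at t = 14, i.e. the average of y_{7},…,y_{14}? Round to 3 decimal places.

Sum of periods 7–14: 903 + 545 + 497 + 106 + 403 + 342 + 155 + 223 = 3174
Divide by 8: 3174 / 8 = 396.750

396.750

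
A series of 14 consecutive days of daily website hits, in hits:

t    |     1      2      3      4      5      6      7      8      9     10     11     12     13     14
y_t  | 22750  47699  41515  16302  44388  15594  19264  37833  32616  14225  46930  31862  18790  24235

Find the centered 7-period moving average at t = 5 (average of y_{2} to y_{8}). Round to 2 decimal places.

31799.29

Sum of periods 2–8: 47699 + 41515 + 16302 + 44388 + 15594 + 19264 + 37833 = 222595
Divide by 7: 222595 / 7 = 31799.29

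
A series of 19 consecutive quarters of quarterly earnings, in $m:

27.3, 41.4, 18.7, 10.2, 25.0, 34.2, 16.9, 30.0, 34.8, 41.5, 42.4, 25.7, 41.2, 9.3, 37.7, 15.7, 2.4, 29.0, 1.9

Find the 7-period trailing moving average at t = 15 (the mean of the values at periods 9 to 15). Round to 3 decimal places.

33.229

Sum of periods 9–15: 34.8 + 41.5 + 42.4 + 25.7 + 41.2 + 9.3 + 37.7 = 232.6
Divide by 7: 232.6 / 7 = 33.229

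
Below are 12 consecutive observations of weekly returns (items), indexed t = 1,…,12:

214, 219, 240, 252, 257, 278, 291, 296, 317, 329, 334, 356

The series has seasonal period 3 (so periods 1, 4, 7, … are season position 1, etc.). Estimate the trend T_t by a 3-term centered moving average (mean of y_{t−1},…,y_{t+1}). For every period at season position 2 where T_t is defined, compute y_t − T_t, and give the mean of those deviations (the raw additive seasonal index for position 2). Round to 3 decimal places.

-5.417

Season position 2 occurs at t = 2, 5, 8, 11 (where T_t is defined).
t=2: T_2 = 224.33333; y_2 − T_2 = 219 − 224.33333 = -5.33333
t=5: T_5 = 262.33333; y_5 − T_5 = 257 − 262.33333 = -5.33333
t=8: T_8 = 301.33333; y_8 − T_8 = 296 − 301.33333 = -5.33333
t=11: T_11 = 339.66667; y_11 − T_11 = 334 − 339.66667 = -5.66667
Mean deviation: (-5.33333 + -5.33333 + -5.33333 + -5.66667) / 4 = -5.417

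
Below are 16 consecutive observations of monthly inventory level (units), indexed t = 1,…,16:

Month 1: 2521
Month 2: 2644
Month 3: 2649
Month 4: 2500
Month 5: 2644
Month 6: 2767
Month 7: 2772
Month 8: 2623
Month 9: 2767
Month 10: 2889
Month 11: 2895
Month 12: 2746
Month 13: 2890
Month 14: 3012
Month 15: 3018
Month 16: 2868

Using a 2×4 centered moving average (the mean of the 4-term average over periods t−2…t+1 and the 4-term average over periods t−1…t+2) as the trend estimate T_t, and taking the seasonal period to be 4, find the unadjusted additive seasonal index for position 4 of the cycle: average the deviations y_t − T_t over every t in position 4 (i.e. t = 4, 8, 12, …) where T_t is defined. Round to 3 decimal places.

Season position 4 occurs at t = 4, 8, 12 (where T_t is defined).
t=4: T_4 = 2624.62500; y_4 − T_4 = 2500 − 2624.62500 = -124.62500
t=8: T_8 = 2747.50000; y_8 − T_8 = 2623 − 2747.50000 = -124.50000
t=12: T_12 = 2870.37500; y_12 − T_12 = 2746 − 2870.37500 = -124.37500
Mean deviation: (-124.62500 + -124.50000 + -124.37500) / 3 = -124.500

-124.500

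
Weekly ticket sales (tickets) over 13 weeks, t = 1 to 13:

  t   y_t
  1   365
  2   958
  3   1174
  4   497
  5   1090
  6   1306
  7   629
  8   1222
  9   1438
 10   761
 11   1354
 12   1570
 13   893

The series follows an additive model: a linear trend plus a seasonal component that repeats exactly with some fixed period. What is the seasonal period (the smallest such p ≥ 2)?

First differences y_{t+1} − y_t: 593, 216, -677, 593, 216, -677, 593, 216, …
The difference pattern repeats every 3 terms and not for any smaller step, so p = 3.

3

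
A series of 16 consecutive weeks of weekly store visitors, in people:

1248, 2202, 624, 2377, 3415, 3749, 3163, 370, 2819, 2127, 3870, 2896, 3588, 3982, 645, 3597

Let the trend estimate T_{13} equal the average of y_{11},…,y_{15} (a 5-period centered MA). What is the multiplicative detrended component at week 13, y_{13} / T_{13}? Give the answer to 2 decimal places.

1.20

Trend T_13 = (3870 + 2896 + 3588 + 3982 + 645) / 5 = 14981/5 = 2996.2000
Ratio to trend: 3588 / 2996.2000 = 1.20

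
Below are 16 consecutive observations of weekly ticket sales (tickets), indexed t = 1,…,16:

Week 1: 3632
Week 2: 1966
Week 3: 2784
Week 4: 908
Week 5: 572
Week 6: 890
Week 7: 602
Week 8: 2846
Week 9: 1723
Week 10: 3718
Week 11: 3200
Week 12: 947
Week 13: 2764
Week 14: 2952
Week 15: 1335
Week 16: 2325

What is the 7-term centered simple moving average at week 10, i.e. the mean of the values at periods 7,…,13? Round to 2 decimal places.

2257.14

Sum of periods 7–13: 602 + 2846 + 1723 + 3718 + 3200 + 947 + 2764 = 15800
Divide by 7: 15800 / 7 = 2257.14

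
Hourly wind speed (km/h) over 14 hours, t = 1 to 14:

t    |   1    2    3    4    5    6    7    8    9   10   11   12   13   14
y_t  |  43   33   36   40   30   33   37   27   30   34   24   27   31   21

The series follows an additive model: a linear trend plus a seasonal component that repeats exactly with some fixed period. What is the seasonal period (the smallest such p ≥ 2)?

First differences y_{t+1} − y_t: -10, 3, 4, -10, 3, 4, -10, 3, …
The difference pattern repeats every 3 terms and not for any smaller step, so p = 3.

3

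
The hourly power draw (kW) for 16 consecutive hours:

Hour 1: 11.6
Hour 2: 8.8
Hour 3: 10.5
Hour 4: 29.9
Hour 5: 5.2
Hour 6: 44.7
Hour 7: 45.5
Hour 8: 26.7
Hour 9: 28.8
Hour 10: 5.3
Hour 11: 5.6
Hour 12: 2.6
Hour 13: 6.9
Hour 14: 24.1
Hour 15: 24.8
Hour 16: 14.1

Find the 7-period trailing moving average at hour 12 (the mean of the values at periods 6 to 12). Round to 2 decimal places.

22.74

Sum of periods 6–12: 44.7 + 45.5 + 26.7 + 28.8 + 5.3 + 5.6 + 2.6 = 159.2
Divide by 7: 159.2 / 7 = 22.74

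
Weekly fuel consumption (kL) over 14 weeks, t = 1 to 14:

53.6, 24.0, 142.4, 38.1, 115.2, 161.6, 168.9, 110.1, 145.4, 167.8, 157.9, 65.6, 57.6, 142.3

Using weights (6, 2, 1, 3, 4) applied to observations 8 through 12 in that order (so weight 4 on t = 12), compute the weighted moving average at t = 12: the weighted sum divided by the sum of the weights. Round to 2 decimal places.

115.96

Weighted sum: 6·110.1 + 2·145.4 + 1·167.8 + 3·157.9 + 4·65.6 = 660.6 + 290.8 + 167.8 + 473.7 + 262.4 = 1855.3
Weight total: 6 + 2 + 1 + 3 + 4 = 16
WMA = 1855.3 / 16 = 115.96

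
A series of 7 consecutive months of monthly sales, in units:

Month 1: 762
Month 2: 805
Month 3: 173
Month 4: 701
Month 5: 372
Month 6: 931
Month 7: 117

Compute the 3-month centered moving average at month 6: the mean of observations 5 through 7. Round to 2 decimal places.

Sum of periods 5–7: 372 + 931 + 117 = 1420
Divide by 3: 1420 / 3 = 473.33

473.33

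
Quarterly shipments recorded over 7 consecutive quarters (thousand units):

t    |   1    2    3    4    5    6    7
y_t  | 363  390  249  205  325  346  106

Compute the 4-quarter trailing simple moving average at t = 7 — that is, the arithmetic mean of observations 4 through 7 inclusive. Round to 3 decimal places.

245.500

Sum of periods 4–7: 205 + 325 + 346 + 106 = 982
Divide by 4: 982 / 4 = 245.500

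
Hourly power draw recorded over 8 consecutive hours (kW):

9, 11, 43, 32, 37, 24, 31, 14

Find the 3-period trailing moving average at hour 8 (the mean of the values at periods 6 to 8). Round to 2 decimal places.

Sum of periods 6–8: 24 + 31 + 14 = 69
Divide by 3: 69 / 3 = 23.00

23.00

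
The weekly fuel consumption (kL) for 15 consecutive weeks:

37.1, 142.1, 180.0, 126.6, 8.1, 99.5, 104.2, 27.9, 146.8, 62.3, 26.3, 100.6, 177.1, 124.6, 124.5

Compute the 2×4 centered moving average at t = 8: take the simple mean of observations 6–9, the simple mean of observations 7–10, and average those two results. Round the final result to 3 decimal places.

Sum over 6–9: 99.5 + 104.2 + 27.9 + 146.8 = 378.4
Sum over 7–10: 104.2 + 27.9 + 146.8 + 62.3 = 341.2
CMA at t=8 = (378.4 + 341.2) / (2·4) = 719.6 / 8 = 89.950

89.950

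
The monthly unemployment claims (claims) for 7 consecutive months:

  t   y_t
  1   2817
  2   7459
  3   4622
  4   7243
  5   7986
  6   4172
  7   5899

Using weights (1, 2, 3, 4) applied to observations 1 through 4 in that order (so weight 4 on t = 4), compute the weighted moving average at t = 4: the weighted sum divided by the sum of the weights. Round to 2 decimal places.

6057.30

Weighted sum: 1·2817 + 2·7459 + 3·4622 + 4·7243 = 2817 + 14918 + 13866 + 28972 = 60573
Weight total: 1 + 2 + 3 + 4 = 10
WMA = 60573 / 10 = 6057.30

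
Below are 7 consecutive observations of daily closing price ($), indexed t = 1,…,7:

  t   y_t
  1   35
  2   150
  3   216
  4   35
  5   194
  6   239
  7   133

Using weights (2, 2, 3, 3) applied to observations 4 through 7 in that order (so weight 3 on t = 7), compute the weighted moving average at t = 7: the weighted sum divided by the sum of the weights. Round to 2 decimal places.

Weighted sum: 2·35 + 2·194 + 3·239 + 3·133 = 70 + 388 + 717 + 399 = 1574
Weight total: 2 + 2 + 3 + 3 = 10
WMA = 1574 / 10 = 157.40

157.40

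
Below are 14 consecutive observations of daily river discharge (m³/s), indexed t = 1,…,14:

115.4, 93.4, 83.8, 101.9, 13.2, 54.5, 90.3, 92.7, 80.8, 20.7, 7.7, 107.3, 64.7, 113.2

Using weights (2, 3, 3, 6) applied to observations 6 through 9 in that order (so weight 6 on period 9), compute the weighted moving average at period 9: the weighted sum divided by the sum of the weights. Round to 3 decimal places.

Weighted sum: 2·54.5 + 3·90.3 + 3·92.7 + 6·80.8 = 109.0 + 270.9 + 278.1 + 484.8 = 1142.8
Weight total: 2 + 3 + 3 + 6 = 14
WMA = 1142.8 / 14 = 81.629

81.629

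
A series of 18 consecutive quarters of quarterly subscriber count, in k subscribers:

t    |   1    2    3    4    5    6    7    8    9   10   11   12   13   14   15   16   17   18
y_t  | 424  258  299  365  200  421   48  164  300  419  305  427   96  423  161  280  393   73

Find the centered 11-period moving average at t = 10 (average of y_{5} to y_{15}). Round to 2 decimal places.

269.45

Sum of periods 5–15: 200 + 421 + 48 + 164 + 300 + 419 + 305 + 427 + 96 + 423 + 161 = 2964
Divide by 11: 2964 / 11 = 269.45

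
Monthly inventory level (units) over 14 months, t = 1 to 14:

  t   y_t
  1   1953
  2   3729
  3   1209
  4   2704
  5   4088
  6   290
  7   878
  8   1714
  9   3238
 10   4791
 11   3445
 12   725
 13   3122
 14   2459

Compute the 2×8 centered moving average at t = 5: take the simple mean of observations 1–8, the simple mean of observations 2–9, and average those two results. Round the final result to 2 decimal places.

2150.94

Sum over 1–8: 1953 + 3729 + 1209 + 2704 + 4088 + 290 + 878 + 1714 = 16565
Sum over 2–9: 3729 + 1209 + 2704 + 4088 + 290 + 878 + 1714 + 3238 = 17850
CMA at t=5 = (16565 + 17850) / (2·8) = 34415 / 16 = 2150.94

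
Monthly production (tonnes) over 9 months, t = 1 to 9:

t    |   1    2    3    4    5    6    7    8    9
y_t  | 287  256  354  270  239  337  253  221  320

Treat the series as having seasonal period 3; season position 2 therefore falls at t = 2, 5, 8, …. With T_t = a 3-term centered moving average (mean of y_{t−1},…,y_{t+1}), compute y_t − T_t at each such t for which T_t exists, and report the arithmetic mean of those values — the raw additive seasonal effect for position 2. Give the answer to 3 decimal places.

-43.222

Season position 2 occurs at t = 2, 5, 8 (where T_t is defined).
t=2: T_2 = 299.00000; y_2 − T_2 = 256 − 299.00000 = -43.00000
t=5: T_5 = 282.00000; y_5 − T_5 = 239 − 282.00000 = -43.00000
t=8: T_8 = 264.66667; y_8 − T_8 = 221 − 264.66667 = -43.66667
Mean deviation: (-43.00000 + -43.00000 + -43.66667) / 3 = -43.222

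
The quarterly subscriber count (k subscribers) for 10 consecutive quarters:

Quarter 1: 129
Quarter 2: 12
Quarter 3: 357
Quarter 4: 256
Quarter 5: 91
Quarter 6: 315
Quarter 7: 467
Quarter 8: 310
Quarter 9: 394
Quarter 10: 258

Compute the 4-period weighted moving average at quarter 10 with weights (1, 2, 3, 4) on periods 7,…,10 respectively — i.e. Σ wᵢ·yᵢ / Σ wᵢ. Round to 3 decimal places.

Weighted sum: 1·467 + 2·310 + 3·394 + 4·258 = 467 + 620 + 1182 + 1032 = 3301
Weight total: 1 + 2 + 3 + 4 = 10
WMA = 3301 / 10 = 330.100

330.100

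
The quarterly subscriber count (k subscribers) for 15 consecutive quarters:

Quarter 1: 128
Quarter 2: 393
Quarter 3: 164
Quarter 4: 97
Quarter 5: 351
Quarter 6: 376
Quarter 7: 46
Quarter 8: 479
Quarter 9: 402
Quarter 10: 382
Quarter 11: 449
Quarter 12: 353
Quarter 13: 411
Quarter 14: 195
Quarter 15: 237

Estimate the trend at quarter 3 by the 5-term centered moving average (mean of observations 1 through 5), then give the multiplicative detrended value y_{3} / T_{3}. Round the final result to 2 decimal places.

0.72

Trend T_3 = (128 + 393 + 164 + 97 + 351) / 5 = 1133/5 = 226.6000
Ratio to trend: 164 / 226.6000 = 0.72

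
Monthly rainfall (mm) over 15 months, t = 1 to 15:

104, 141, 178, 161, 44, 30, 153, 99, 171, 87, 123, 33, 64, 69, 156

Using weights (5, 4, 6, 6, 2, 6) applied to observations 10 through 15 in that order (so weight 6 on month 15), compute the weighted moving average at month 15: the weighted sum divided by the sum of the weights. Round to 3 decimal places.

89.069

Weighted sum: 5·87 + 4·123 + 6·33 + 6·64 + 2·69 + 6·156 = 435 + 492 + 198 + 384 + 138 + 936 = 2583
Weight total: 5 + 4 + 6 + 6 + 2 + 6 = 29
WMA = 2583 / 29 = 89.069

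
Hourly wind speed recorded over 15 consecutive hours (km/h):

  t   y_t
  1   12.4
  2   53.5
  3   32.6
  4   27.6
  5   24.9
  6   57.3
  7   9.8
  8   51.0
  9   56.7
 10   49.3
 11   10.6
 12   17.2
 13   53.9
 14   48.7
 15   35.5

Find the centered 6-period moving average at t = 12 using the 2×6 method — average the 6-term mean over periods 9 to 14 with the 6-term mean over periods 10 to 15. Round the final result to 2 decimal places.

37.63

Sum over 9–14: 56.7 + 49.3 + 10.6 + 17.2 + 53.9 + 48.7 = 236.4
Sum over 10–15: 49.3 + 10.6 + 17.2 + 53.9 + 48.7 + 35.5 = 215.2
CMA at t=12 = (236.4 + 215.2) / (2·6) = 451.6 / 12 = 37.63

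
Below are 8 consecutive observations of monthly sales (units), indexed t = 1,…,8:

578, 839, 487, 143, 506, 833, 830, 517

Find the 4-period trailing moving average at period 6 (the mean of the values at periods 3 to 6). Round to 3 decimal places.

Sum of periods 3–6: 487 + 143 + 506 + 833 = 1969
Divide by 4: 1969 / 4 = 492.250

492.250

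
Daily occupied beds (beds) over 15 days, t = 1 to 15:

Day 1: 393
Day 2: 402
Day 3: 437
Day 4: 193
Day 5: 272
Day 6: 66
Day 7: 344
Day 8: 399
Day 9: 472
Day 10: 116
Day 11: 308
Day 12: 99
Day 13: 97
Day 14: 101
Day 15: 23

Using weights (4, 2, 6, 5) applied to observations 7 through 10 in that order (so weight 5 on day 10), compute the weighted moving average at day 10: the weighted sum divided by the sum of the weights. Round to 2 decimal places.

Weighted sum: 4·344 + 2·399 + 6·472 + 5·116 = 1376 + 798 + 2832 + 580 = 5586
Weight total: 4 + 2 + 6 + 5 = 17
WMA = 5586 / 17 = 328.59

328.59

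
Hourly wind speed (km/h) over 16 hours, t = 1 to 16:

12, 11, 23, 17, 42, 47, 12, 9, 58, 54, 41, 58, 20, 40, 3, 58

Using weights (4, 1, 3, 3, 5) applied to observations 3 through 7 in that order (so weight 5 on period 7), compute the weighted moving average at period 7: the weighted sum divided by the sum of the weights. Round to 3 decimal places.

27.250

Weighted sum: 4·23 + 1·17 + 3·42 + 3·47 + 5·12 = 92 + 17 + 126 + 141 + 60 = 436
Weight total: 4 + 1 + 3 + 3 + 5 = 16
WMA = 436 / 16 = 27.250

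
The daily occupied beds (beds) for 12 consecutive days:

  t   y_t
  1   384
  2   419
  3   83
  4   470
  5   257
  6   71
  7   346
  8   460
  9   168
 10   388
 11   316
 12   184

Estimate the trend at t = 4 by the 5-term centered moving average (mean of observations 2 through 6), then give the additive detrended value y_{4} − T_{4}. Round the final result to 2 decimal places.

210.00

Trend T_4 = (419 + 83 + 470 + 257 + 71) / 5 = 1300/5 = 260.0000
Detrended value: 470 − 260.0000 = 210.00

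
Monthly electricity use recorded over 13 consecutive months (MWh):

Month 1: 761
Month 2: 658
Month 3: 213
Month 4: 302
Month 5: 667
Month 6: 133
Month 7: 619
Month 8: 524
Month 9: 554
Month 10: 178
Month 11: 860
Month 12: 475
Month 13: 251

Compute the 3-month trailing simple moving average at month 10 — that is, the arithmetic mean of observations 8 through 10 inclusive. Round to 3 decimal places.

Sum of periods 8–10: 524 + 554 + 178 = 1256
Divide by 3: 1256 / 3 = 418.667

418.667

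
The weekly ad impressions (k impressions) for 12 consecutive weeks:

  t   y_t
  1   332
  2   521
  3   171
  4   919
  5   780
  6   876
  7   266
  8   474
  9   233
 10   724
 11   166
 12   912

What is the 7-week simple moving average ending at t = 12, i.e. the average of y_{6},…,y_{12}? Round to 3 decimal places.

521.571

Sum of periods 6–12: 876 + 266 + 474 + 233 + 724 + 166 + 912 = 3651
Divide by 7: 3651 / 7 = 521.571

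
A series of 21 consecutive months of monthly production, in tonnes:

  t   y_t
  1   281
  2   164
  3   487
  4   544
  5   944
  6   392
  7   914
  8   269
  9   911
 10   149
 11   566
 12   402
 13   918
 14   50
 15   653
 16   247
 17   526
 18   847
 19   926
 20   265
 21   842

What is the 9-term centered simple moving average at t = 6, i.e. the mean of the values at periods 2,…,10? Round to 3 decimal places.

Sum of periods 2–10: 164 + 487 + 544 + 944 + 392 + 914 + 269 + 911 + 149 = 4774
Divide by 9: 4774 / 9 = 530.444

530.444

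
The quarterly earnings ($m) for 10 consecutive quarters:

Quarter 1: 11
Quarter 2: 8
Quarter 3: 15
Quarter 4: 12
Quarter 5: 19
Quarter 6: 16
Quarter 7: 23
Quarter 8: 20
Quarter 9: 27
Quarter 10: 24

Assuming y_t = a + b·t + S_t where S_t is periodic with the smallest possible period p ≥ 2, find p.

First differences y_{t+1} − y_t: -3, 7, -3, 7, -3, 7, …
The difference pattern repeats every 2 terms and not for any smaller step, so p = 2.

2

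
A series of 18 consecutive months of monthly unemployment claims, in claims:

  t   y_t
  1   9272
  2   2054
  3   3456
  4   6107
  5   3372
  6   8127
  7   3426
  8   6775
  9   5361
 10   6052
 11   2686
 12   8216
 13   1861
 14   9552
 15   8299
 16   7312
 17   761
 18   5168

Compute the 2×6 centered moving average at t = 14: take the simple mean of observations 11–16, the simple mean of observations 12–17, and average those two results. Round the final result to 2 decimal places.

Sum over 11–16: 2686 + 8216 + 1861 + 9552 + 8299 + 7312 = 37926
Sum over 12–17: 8216 + 1861 + 9552 + 8299 + 7312 + 761 = 36001
CMA at t=14 = (37926 + 36001) / (2·6) = 73927 / 12 = 6160.58

6160.58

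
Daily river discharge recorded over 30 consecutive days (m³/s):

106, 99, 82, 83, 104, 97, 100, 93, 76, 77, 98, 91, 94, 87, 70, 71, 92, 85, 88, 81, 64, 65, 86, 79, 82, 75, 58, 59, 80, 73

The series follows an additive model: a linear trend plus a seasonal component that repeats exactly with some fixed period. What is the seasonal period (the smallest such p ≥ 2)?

First differences y_{t+1} − y_t: -7, -17, 1, 21, -7, 3, -7, -17, 1, 21, -7, 3, -7, -17, …
The difference pattern repeats every 6 terms and not for any smaller step, so p = 6.

6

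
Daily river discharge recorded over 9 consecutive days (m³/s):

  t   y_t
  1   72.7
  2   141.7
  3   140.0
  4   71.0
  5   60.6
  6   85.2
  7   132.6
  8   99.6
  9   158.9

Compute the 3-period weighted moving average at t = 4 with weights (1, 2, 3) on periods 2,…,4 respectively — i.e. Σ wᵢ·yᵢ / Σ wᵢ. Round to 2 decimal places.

105.78

Weighted sum: 1·141.7 + 2·140.0 + 3·71.0 = 141.7 + 280.0 + 213.0 = 634.7
Weight total: 1 + 2 + 3 = 6
WMA = 634.7 / 6 = 105.78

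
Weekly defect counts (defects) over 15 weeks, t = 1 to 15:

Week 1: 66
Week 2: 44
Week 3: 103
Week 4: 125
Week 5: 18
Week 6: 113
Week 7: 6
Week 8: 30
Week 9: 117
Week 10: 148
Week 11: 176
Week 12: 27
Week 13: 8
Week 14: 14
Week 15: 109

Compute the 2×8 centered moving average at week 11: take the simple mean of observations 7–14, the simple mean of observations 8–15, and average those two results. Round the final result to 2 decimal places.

72.19

Sum over 7–14: 6 + 30 + 117 + 148 + 176 + 27 + 8 + 14 = 526
Sum over 8–15: 30 + 117 + 148 + 176 + 27 + 8 + 14 + 109 = 629
CMA at t=11 = (526 + 629) / (2·8) = 1155 / 16 = 72.19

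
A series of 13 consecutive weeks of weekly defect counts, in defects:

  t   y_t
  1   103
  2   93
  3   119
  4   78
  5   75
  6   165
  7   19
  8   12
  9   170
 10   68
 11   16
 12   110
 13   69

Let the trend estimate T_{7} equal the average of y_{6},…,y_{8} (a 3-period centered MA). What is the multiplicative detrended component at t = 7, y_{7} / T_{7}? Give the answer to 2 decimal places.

Trend T_7 = (165 + 19 + 12) / 3 = 196/3 = 65.3333
Ratio to trend: 19 / 65.3333 = 0.29

0.29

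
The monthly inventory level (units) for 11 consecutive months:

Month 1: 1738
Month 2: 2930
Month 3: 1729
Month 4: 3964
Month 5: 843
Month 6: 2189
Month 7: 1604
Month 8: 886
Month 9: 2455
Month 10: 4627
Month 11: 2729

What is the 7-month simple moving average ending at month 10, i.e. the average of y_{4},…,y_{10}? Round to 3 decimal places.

Sum of periods 4–10: 3964 + 843 + 2189 + 1604 + 886 + 2455 + 4627 = 16568
Divide by 7: 16568 / 7 = 2366.857

2366.857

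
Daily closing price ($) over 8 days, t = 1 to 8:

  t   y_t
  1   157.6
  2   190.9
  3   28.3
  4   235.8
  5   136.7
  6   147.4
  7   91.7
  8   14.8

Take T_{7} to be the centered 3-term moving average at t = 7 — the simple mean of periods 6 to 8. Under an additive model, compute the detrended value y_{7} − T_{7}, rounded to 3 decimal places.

Trend T_7 = (147.4 + 91.7 + 14.8) / 3 = 253.9/3 = 84.63333
Detrended value: 91.7 − 84.63333 = 7.067

7.067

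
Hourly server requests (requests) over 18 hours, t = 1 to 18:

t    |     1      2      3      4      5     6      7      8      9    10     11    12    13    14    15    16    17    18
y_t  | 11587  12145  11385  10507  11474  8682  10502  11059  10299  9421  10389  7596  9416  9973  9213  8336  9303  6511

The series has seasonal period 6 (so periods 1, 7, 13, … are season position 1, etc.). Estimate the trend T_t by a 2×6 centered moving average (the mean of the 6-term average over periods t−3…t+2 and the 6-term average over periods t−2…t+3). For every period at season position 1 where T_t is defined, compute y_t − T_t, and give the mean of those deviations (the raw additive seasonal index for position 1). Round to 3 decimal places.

Season position 1 occurs at t = 7, 13 (where T_t is defined).
t=7: T_7 = 10330.00000; y_7 − T_7 = 10502 − 10330.00000 = 172.00000
t=13: T_13 = 9244.25000; y_13 − T_13 = 9416 − 9244.25000 = 171.75000
Mean deviation: (172.00000 + 171.75000) / 2 = 171.875

171.875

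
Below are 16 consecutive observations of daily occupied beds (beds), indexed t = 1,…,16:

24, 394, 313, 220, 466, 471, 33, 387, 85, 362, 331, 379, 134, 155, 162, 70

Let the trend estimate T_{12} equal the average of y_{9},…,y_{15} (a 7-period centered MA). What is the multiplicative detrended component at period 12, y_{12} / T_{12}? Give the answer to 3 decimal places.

Trend T_12 = (85 + 362 + 331 + 379 + 134 + 155 + 162) / 7 = 1608/7 = 229.71429
Ratio to trend: 379 / 229.71429 = 1.650

1.650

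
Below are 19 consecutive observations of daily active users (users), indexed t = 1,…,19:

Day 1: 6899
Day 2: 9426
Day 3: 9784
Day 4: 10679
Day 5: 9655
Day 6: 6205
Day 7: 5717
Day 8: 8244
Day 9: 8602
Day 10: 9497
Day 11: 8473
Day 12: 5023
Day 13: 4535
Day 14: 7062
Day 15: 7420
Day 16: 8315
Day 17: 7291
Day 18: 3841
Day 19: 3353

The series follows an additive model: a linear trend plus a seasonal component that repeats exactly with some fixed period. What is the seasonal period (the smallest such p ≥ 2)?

First differences y_{t+1} − y_t: 2527, 358, 895, -1024, -3450, -488, 2527, 358, 895, -1024, -3450, -488, 2527, 358, …
The difference pattern repeats every 6 terms and not for any smaller step, so p = 6.

6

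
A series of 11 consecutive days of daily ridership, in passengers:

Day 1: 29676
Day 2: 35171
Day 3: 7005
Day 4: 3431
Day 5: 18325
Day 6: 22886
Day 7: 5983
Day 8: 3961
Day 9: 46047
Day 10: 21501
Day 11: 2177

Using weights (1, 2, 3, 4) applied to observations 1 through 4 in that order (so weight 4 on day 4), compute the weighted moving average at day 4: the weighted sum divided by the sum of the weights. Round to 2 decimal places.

Weighted sum: 1·29676 + 2·35171 + 3·7005 + 4·3431 = 29676 + 70342 + 21015 + 13724 = 134757
Weight total: 1 + 2 + 3 + 4 = 10
WMA = 134757 / 10 = 13475.70

13475.70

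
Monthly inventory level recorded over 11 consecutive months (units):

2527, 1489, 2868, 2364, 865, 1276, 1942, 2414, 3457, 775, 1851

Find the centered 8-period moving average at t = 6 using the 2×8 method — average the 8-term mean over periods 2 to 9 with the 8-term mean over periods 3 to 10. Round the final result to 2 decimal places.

2039.75

Sum over 2–9: 1489 + 2868 + 2364 + 865 + 1276 + 1942 + 2414 + 3457 = 16675
Sum over 3–10: 2868 + 2364 + 865 + 1276 + 1942 + 2414 + 3457 + 775 = 15961
CMA at t=6 = (16675 + 15961) / (2·8) = 32636 / 16 = 2039.75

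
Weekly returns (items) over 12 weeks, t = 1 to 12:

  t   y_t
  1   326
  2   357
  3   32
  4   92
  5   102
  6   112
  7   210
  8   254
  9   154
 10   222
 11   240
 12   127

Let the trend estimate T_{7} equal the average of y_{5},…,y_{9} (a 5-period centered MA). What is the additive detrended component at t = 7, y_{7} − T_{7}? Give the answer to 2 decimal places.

Trend T_7 = (102 + 112 + 210 + 254 + 154) / 5 = 832/5 = 166.4000
Detrended value: 210 − 166.4000 = 43.60

43.60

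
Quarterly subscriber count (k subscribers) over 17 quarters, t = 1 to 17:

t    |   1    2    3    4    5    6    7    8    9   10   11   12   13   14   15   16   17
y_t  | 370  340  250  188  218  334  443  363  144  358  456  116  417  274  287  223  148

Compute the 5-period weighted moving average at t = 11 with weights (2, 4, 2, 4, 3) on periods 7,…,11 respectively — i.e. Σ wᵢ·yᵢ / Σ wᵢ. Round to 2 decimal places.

Weighted sum: 2·443 + 4·363 + 2·144 + 4·358 + 3·456 = 886 + 1452 + 288 + 1432 + 1368 = 5426
Weight total: 2 + 4 + 2 + 4 + 3 = 15
WMA = 5426 / 15 = 361.73

361.73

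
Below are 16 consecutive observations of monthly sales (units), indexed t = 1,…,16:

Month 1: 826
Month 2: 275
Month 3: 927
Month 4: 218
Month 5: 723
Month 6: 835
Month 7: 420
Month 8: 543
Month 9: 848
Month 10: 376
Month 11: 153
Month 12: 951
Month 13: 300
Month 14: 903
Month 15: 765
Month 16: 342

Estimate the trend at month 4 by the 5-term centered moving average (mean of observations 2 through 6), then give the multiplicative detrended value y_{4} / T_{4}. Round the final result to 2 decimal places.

0.37

Trend T_4 = (275 + 927 + 218 + 723 + 835) / 5 = 2978/5 = 595.6000
Ratio to trend: 218 / 595.6000 = 0.37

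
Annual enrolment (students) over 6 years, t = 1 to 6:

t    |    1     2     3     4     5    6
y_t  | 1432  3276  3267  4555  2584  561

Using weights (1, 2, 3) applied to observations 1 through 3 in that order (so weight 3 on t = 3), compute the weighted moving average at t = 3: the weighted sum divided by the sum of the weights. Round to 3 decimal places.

2964.167

Weighted sum: 1·1432 + 2·3276 + 3·3267 = 1432 + 6552 + 9801 = 17785
Weight total: 1 + 2 + 3 = 6
WMA = 17785 / 6 = 2964.167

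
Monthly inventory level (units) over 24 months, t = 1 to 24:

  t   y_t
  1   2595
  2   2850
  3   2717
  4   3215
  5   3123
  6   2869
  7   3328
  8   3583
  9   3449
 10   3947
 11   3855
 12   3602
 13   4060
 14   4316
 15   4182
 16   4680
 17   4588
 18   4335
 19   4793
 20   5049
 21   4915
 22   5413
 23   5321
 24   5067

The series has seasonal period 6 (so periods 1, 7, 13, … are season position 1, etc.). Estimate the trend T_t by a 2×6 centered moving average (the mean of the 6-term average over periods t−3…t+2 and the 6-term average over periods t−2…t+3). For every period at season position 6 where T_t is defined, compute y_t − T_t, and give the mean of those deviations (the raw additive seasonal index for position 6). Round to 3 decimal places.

-330.778

Season position 6 occurs at t = 6, 12, 18 (where T_t is defined).
t=6: T_6 = 3200.16667; y_6 − T_6 = 2869 − 3200.16667 = -331.16667
t=12: T_12 = 3932.58333; y_12 − T_12 = 3602 − 3932.58333 = -330.58333
t=18: T_18 = 4665.58333; y_18 − T_18 = 4335 − 4665.58333 = -330.58333
Mean deviation: (-331.16667 + -330.58333 + -330.58333) / 3 = -330.778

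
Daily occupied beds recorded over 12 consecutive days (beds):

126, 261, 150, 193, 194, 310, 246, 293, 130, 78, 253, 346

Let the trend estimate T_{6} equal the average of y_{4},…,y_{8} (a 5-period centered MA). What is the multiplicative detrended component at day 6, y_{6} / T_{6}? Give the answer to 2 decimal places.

Trend T_6 = (193 + 194 + 310 + 246 + 293) / 5 = 1236/5 = 247.2000
Ratio to trend: 310 / 247.2000 = 1.25

1.25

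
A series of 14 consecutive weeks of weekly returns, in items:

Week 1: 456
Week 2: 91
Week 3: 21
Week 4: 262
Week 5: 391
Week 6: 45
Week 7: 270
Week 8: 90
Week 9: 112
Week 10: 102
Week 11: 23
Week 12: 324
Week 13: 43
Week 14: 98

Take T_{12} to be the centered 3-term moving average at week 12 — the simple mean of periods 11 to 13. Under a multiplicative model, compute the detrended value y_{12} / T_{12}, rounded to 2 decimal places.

Trend T_12 = (23 + 324 + 43) / 3 = 390/3 = 130.0000
Ratio to trend: 324 / 130.0000 = 2.49

2.49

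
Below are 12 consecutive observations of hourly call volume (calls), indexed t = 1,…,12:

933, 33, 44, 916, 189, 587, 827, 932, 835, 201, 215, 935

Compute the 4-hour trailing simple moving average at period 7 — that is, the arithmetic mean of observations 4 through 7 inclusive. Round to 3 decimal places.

Sum of periods 4–7: 916 + 189 + 587 + 827 = 2519
Divide by 4: 2519 / 4 = 629.750

629.750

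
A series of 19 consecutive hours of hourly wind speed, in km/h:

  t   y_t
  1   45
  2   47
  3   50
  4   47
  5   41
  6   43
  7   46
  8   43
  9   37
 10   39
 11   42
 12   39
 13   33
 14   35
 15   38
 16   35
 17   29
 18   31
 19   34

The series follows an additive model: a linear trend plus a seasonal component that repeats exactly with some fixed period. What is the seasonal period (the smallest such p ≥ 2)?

First differences y_{t+1} − y_t: 2, 3, -3, -6, 2, 3, -3, -6, 2, 3, …
The difference pattern repeats every 4 terms and not for any smaller step, so p = 4.

4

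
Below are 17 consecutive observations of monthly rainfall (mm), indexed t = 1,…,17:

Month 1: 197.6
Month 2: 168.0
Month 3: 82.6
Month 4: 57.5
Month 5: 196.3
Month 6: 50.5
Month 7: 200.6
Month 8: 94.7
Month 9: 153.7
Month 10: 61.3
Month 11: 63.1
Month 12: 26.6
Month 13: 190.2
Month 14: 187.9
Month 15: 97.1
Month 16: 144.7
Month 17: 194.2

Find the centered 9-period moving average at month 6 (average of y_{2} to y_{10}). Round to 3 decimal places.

118.356

Sum of periods 2–10: 168.0 + 82.6 + 57.5 + 196.3 + 50.5 + 200.6 + 94.7 + 153.7 + 61.3 = 1065.2
Divide by 9: 1065.2 / 9 = 118.356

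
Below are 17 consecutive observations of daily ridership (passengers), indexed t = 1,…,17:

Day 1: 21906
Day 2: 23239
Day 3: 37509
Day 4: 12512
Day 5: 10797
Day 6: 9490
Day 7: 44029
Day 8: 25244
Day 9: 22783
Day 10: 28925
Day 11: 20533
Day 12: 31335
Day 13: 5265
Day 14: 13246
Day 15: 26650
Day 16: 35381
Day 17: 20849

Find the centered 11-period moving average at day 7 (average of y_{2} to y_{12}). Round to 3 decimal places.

Sum of periods 2–12: 23239 + 37509 + 12512 + 10797 + 9490 + 44029 + 25244 + 22783 + 28925 + 20533 + 31335 = 266396
Divide by 11: 266396 / 11 = 24217.818

24217.818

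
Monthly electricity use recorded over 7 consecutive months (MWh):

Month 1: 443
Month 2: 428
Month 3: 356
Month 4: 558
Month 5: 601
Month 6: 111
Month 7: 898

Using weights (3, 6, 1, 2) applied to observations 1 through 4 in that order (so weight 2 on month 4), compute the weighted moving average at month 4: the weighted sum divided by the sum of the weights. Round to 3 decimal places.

Weighted sum: 3·443 + 6·428 + 1·356 + 2·558 = 1329 + 2568 + 356 + 1116 = 5369
Weight total: 3 + 6 + 1 + 2 = 12
WMA = 5369 / 12 = 447.417

447.417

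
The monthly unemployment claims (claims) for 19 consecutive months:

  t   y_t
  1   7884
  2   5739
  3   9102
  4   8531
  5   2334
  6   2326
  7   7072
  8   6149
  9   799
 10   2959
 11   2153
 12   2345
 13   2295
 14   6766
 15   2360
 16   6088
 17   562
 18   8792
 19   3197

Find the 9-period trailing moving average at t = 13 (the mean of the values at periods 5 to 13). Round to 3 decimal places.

Sum of periods 5–13: 2334 + 2326 + 7072 + 6149 + 799 + 2959 + 2153 + 2345 + 2295 = 28432
Divide by 9: 28432 / 9 = 3159.111

3159.111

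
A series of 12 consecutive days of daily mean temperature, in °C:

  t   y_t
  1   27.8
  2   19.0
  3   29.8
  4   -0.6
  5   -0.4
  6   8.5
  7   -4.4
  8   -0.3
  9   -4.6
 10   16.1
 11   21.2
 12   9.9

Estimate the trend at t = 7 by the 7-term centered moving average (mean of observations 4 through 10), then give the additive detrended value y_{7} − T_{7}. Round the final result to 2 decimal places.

-6.44

Trend T_7 = ((-0.6) + (-0.4) + 8.5 + (-4.4) + (-0.3) + (-4.6) + 16.1) / 7 = 14.3/7 = 2.0429
Detrended value: -4.4 − 2.0429 = -6.44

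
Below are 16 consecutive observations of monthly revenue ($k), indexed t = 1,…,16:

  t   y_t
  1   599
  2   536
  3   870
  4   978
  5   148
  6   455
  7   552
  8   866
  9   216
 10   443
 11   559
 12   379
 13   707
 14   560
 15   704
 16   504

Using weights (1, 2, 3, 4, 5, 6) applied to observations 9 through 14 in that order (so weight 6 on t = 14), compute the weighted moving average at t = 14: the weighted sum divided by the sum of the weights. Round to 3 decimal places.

532.857

Weighted sum: 1·216 + 2·443 + 3·559 + 4·379 + 5·707 + 6·560 = 216 + 886 + 1677 + 1516 + 3535 + 3360 = 11190
Weight total: 1 + 2 + 3 + 4 + 5 + 6 = 21
WMA = 11190 / 21 = 532.857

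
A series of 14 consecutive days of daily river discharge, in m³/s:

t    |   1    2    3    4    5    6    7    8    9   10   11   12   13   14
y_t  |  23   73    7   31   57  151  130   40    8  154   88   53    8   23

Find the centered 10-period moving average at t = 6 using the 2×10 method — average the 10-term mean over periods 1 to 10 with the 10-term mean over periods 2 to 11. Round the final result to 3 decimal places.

Sum over 1–10: 23 + 73 + 7 + 31 + 57 + 151 + 130 + 40 + 8 + 154 = 674
Sum over 2–11: 73 + 7 + 31 + 57 + 151 + 130 + 40 + 8 + 154 + 88 = 739
CMA at t=6 = (674 + 739) / (2·10) = 1413 / 20 = 70.650

70.650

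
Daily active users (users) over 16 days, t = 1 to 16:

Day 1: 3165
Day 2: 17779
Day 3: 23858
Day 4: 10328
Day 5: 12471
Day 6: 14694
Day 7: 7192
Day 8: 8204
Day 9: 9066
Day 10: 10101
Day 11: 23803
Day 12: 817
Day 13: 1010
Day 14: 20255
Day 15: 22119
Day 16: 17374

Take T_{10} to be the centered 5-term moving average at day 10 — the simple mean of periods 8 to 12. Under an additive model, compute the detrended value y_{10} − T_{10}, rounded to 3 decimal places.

-297.200

Trend T_10 = (8204 + 9066 + 10101 + 23803 + 817) / 5 = 51991/5 = 10398.20000
Detrended value: 10101 − 10398.20000 = -297.200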